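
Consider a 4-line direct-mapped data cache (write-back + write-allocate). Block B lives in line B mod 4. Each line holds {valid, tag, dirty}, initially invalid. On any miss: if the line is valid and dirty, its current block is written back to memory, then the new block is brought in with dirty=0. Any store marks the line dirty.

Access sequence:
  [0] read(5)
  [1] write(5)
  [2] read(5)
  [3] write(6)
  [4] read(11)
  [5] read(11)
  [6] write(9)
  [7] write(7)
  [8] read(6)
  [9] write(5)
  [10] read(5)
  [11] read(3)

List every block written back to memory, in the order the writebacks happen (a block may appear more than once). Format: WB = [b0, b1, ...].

WB = [5, 9, 7]

0: R B5 → L1 miss [-]
1: W B5 → L1 hit [D]
2: R B5 → L1 hit [D]
3: W B6 → L2 miss [D]
4: R B11 → L3 miss [-]
5: R B11 → L3 hit [-]
6: W B9 → L1 miss wb→B5 [D]
7: W B7 → L3 miss [D]
8: R B6 → L2 hit [D]
9: W B5 → L1 miss wb→B9 [D]
10: R B5 → L1 hit [D]
11: R B3 → L3 miss wb→B7 [-]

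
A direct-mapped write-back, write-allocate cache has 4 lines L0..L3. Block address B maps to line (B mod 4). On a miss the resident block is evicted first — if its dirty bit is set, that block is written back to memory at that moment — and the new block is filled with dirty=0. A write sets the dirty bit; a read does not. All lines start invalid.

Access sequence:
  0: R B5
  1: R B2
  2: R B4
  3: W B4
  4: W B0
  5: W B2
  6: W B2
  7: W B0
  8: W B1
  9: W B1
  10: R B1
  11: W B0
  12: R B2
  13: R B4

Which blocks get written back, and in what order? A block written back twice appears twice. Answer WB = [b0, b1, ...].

WB = [4, 0]

0: R B5 -> L1 miss  d=-]
1: R B2 -> L2 miss  d=-]
2: R B4 -> L0 miss  d=-]
3: W B4 -> L0 hit  d=D]
4: W B0 -> L0 miss wb->B4  d=D]
5: W B2 -> L2 hit  d=D]
6: W B2 -> L2 hit  d=D]
7: W B0 -> L0 hit  d=D]
8: W B1 -> L1 miss  d=D]
9: W B1 -> L1 hit  d=D]
10: R B1 -> L1 hit  d=D]
11: W B0 -> L0 hit  d=D]
12: R B2 -> L2 hit  d=D]
13: R B4 -> L0 miss wb->B0  d=-]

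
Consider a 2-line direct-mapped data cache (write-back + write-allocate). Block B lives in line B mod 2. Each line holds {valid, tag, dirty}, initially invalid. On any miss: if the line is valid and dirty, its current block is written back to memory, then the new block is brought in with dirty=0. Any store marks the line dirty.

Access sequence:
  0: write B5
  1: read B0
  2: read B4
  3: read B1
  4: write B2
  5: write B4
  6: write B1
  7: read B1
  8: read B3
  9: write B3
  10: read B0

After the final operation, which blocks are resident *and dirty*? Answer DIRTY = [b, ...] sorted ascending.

DIRTY = [3]

0: W B5 → L1 miss [D]
1: R B0 → L0 miss [-]
2: R B4 → L0 miss [-]
3: R B1 → L1 miss wb→B5 [-]
4: W B2 → L0 miss [D]
5: W B4 → L0 miss wb→B2 [D]
6: W B1 → L1 hit [D]
7: R B1 → L1 hit [D]
8: R B3 → L1 miss wb→B1 [-]
9: W B3 → L1 hit [D]
10: R B0 → L0 miss wb→B4 [-]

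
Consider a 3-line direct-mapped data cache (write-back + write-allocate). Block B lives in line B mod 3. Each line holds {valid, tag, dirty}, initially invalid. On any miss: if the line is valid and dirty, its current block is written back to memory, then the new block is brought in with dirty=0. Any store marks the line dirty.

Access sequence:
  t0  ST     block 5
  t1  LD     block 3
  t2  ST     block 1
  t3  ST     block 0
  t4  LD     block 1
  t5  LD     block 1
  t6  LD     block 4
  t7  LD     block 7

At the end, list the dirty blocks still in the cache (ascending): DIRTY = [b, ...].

  0 | W B5 → L2 miss [D]
  1 | R B3 → L0 miss [-]
  2 | W B1 → L1 miss [D]
  3 | W B0 → L0 miss [D]
  4 | R B1 → L1 hit [D]
  5 | R B1 → L1 hit [D]
  6 | R B4 → L1 miss wb→B1 [-]
  7 | R B7 → L1 miss [-]

DIRTY = [0, 5]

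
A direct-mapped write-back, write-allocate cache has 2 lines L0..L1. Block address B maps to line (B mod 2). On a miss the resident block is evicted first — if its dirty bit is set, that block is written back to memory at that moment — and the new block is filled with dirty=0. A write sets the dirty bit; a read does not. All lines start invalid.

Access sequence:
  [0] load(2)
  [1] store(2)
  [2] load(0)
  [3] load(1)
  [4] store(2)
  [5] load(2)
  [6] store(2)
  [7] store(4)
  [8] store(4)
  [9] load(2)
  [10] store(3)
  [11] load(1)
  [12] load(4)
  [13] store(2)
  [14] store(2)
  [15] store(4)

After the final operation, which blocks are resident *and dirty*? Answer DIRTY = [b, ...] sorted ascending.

DIRTY = [4]

0: R B2 → L0 miss [-]
1: W B2 → L0 hit [D]
2: R B0 → L0 miss wb→B2 [-]
3: R B1 → L1 miss [-]
4: W B2 → L0 miss [D]
5: R B2 → L0 hit [D]
6: W B2 → L0 hit [D]
7: W B4 → L0 miss wb→B2 [D]
8: W B4 → L0 hit [D]
9: R B2 → L0 miss wb→B4 [-]
10: W B3 → L1 miss [D]
11: R B1 → L1 miss wb→B3 [-]
12: R B4 → L0 miss [-]
13: W B2 → L0 miss [D]
14: W B2 → L0 hit [D]
15: W B4 → L0 miss wb→B2 [D]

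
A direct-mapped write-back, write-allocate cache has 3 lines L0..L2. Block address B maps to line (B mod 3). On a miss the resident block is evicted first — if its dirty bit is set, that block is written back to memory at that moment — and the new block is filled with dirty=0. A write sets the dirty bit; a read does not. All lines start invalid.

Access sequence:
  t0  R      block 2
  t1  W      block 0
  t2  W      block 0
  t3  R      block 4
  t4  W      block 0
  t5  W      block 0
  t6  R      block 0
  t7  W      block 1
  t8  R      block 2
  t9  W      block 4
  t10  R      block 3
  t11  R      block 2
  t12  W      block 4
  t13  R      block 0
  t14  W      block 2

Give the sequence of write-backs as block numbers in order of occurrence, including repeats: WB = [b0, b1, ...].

WB = [1, 0]

0: R B2 -> L2 miss  d=-]
1: W B0 -> L0 miss  d=D]
2: W B0 -> L0 hit  d=D]
3: R B4 -> L1 miss  d=-]
4: W B0 -> L0 hit  d=D]
5: W B0 -> L0 hit  d=D]
6: R B0 -> L0 hit  d=D]
7: W B1 -> L1 miss  d=D]
8: R B2 -> L2 hit  d=-]
9: W B4 -> L1 miss wb->B1  d=D]
10: R B3 -> L0 miss wb->B0  d=-]
11: R B2 -> L2 hit  d=-]
12: W B4 -> L1 hit  d=D]
13: R B0 -> L0 miss  d=-]
14: W B2 -> L2 hit  d=D]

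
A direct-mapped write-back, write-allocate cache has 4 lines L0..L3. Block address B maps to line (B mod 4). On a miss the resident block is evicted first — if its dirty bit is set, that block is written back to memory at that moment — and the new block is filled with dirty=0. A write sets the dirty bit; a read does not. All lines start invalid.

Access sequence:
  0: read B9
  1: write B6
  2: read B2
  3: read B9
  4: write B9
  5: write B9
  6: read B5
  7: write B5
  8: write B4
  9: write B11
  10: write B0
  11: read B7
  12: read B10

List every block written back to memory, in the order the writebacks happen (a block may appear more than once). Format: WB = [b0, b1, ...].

WB = [6, 9, 4, 11]

0: R B9 -> L1 miss  d=-]
1: W B6 -> L2 miss  d=D]
2: R B2 -> L2 miss wb->B6  d=-]
3: R B9 -> L1 hit  d=-]
4: W B9 -> L1 hit  d=D]
5: W B9 -> L1 hit  d=D]
6: R B5 -> L1 miss wb->B9  d=-]
7: W B5 -> L1 hit  d=D]
8: W B4 -> L0 miss  d=D]
9: W B11 -> L3 miss  d=D]
10: W B0 -> L0 miss wb->B4  d=D]
11: R B7 -> L3 miss wb->B11  d=-]
12: R B10 -> L2 miss  d=-]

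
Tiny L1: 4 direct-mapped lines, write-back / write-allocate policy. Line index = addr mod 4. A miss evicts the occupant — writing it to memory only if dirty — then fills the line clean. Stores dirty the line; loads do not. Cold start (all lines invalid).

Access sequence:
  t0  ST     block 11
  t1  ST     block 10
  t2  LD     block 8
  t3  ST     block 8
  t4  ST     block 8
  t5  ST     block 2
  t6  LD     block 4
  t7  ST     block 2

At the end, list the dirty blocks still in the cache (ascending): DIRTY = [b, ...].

DIRTY = [2, 11]

0: W B11 → L3 miss [D]
1: W B10 → L2 miss [D]
2: R B8 → L0 miss [-]
3: W B8 → L0 hit [D]
4: W B8 → L0 hit [D]
5: W B2 → L2 miss wb→B10 [D]
6: R B4 → L0 miss wb→B8 [-]
7: W B2 → L2 hit [D]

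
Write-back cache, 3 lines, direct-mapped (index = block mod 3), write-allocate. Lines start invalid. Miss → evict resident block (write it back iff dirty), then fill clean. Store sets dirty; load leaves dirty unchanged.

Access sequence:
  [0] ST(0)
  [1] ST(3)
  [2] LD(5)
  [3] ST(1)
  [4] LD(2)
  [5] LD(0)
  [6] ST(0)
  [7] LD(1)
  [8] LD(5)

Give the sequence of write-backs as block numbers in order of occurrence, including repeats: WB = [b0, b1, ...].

0: W B0 -> L0 miss  d=D]
1: W B3 -> L0 miss wb->B0  d=D]
2: R B5 -> L2 miss  d=-]
3: W B1 -> L1 miss  d=D]
4: R B2 -> L2 miss  d=-]
5: R B0 -> L0 miss wb->B3  d=-]
6: W B0 -> L0 hit  d=D]
7: R B1 -> L1 hit  d=D]
8: R B5 -> L2 miss  d=-]

WB = [0, 3]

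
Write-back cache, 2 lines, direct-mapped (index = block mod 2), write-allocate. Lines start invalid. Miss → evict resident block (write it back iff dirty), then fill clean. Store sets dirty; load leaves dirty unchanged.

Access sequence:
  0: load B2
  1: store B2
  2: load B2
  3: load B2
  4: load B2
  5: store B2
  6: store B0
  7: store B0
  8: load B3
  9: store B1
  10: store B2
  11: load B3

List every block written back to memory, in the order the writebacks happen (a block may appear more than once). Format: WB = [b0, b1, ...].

0: R B2 -> L0 miss  d=-]
1: W B2 -> L0 hit  d=D]
2: R B2 -> L0 hit  d=D]
3: R B2 -> L0 hit  d=D]
4: R B2 -> L0 hit  d=D]
5: W B2 -> L0 hit  d=D]
6: W B0 -> L0 miss wb->B2  d=D]
7: W B0 -> L0 hit  d=D]
8: R B3 -> L1 miss  d=-]
9: W B1 -> L1 miss  d=D]
10: W B2 -> L0 miss wb->B0  d=D]
11: R B3 -> L1 miss wb->B1  d=-]

WB = [2, 0, 1]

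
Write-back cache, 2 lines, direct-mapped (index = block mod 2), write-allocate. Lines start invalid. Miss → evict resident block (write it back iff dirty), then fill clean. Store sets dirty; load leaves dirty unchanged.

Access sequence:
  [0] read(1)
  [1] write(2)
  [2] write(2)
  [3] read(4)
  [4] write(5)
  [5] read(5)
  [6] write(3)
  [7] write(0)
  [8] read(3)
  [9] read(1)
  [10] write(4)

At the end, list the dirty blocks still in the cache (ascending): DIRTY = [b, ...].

DIRTY = [4]

0: R B1 → L1 miss [-]
1: W B2 → L0 miss [D]
2: W B2 → L0 hit [D]
3: R B4 → L0 miss wb→B2 [-]
4: W B5 → L1 miss [D]
5: R B5 → L1 hit [D]
6: W B3 → L1 miss wb→B5 [D]
7: W B0 → L0 miss [D]
8: R B3 → L1 hit [D]
9: R B1 → L1 miss wb→B3 [-]
10: W B4 → L0 miss wb→B0 [D]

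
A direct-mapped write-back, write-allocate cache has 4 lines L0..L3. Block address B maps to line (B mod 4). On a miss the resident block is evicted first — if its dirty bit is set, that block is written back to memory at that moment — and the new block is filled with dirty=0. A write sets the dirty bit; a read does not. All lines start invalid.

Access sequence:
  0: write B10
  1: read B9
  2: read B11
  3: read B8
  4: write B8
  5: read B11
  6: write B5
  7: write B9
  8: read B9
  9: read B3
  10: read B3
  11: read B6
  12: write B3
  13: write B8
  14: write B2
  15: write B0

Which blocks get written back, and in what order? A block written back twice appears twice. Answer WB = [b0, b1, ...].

WB = [5, 10, 8]

0: W B10 → L2 miss [D]
1: R B9 → L1 miss [-]
2: R B11 → L3 miss [-]
3: R B8 → L0 miss [-]
4: W B8 → L0 hit [D]
5: R B11 → L3 hit [-]
6: W B5 → L1 miss [D]
7: W B9 → L1 miss wb→B5 [D]
8: R B9 → L1 hit [D]
9: R B3 → L3 miss [-]
10: R B3 → L3 hit [-]
11: R B6 → L2 miss wb→B10 [-]
12: W B3 → L3 hit [D]
13: W B8 → L0 hit [D]
14: W B2 → L2 miss [D]
15: W B0 → L0 miss wb→B8 [D]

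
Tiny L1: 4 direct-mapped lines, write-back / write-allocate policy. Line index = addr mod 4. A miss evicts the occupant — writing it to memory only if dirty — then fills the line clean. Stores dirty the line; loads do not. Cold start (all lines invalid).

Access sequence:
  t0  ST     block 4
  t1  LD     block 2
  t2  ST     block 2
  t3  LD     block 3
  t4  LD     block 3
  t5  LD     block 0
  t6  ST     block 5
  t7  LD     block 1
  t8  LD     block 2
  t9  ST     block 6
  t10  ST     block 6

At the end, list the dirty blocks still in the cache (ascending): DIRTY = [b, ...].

DIRTY = [6]

  0 | W B4 → L0 miss [D]
  1 | R B2 → L2 miss [-]
  2 | W B2 → L2 hit [D]
  3 | R B3 → L3 miss [-]
  4 | R B3 → L3 hit [-]
  5 | R B0 → L0 miss wb→B4 [-]
  6 | W B5 → L1 miss [D]
  7 | R B1 → L1 miss wb→B5 [-]
  8 | R B2 → L2 hit [D]
  9 | W B6 → L2 miss wb→B2 [D]
  10 | W B6 → L2 hit [D]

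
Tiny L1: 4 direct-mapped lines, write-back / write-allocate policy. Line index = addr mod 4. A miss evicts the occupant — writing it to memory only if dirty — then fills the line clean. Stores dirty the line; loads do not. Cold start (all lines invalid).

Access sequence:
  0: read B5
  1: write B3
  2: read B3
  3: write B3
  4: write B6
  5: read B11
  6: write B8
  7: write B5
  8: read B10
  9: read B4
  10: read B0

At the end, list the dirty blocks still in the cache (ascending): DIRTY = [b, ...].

0: R B5 → L1 miss [-]
1: W B3 → L3 miss [D]
2: R B3 → L3 hit [D]
3: W B3 → L3 hit [D]
4: W B6 → L2 miss [D]
5: R B11 → L3 miss wb→B3 [-]
6: W B8 → L0 miss [D]
7: W B5 → L1 hit [D]
8: R B10 → L2 miss wb→B6 [-]
9: R B4 → L0 miss wb→B8 [-]
10: R B0 → L0 miss [-]

DIRTY = [5]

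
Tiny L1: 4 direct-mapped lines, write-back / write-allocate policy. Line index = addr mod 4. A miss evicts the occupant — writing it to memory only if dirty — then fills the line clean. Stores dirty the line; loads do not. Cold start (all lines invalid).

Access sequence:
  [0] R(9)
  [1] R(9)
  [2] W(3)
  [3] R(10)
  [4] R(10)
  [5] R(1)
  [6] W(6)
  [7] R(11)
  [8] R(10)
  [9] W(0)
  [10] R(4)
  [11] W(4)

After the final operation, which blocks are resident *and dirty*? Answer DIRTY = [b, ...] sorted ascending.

0: R B9 → L1 miss [-]
1: R B9 → L1 hit [-]
2: W B3 → L3 miss [D]
3: R B10 → L2 miss [-]
4: R B10 → L2 hit [-]
5: R B1 → L1 miss [-]
6: W B6 → L2 miss [D]
7: R B11 → L3 miss wb→B3 [-]
8: R B10 → L2 miss wb→B6 [-]
9: W B0 → L0 miss [D]
10: R B4 → L0 miss wb→B0 [-]
11: W B4 → L0 hit [D]

DIRTY = [4]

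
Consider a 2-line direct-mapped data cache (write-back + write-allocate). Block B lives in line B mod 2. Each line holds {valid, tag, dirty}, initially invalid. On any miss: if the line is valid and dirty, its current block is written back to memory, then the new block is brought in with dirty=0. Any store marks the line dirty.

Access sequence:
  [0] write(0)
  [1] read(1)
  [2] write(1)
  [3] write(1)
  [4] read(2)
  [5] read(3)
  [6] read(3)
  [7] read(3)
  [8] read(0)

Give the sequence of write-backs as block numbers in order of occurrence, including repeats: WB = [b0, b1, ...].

WB = [0, 1]

0: W B0 → L0 miss [D]
1: R B1 → L1 miss [-]
2: W B1 → L1 hit [D]
3: W B1 → L1 hit [D]
4: R B2 → L0 miss wb→B0 [-]
5: R B3 → L1 miss wb→B1 [-]
6: R B3 → L1 hit [-]
7: R B3 → L1 hit [-]
8: R B0 → L0 miss [-]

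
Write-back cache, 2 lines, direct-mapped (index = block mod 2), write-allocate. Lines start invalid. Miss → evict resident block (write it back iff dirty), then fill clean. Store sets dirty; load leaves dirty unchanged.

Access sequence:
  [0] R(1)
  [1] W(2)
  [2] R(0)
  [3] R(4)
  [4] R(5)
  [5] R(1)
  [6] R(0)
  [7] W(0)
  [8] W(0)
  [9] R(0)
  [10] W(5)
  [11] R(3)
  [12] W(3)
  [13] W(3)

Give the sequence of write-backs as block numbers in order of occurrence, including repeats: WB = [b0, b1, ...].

WB = [2, 5]

0: R B1 -> L1 miss  d=-]
1: W B2 -> L0 miss  d=D]
2: R B0 -> L0 miss wb->B2  d=-]
3: R B4 -> L0 miss  d=-]
4: R B5 -> L1 miss  d=-]
5: R B1 -> L1 miss  d=-]
6: R B0 -> L0 miss  d=-]
7: W B0 -> L0 hit  d=D]
8: W B0 -> L0 hit  d=D]
9: R B0 -> L0 hit  d=D]
10: W B5 -> L1 miss  d=D]
11: R B3 -> L1 miss wb->B5  d=-]
12: W B3 -> L1 hit  d=D]
13: W B3 -> L1 hit  d=D]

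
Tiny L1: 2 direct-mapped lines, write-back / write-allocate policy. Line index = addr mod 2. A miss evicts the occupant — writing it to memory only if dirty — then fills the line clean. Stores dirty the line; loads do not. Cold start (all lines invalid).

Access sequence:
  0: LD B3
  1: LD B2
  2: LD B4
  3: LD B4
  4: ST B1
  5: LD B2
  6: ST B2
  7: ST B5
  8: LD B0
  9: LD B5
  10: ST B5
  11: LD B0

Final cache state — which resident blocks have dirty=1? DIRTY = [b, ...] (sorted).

DIRTY = [5]

0: R B3 → L1 miss [-]
1: R B2 → L0 miss [-]
2: R B4 → L0 miss [-]
3: R B4 → L0 hit [-]
4: W B1 → L1 miss [D]
5: R B2 → L0 miss [-]
6: W B2 → L0 hit [D]
7: W B5 → L1 miss wb→B1 [D]
8: R B0 → L0 miss wb→B2 [-]
9: R B5 → L1 hit [D]
10: W B5 → L1 hit [D]
11: R B0 → L0 hit [-]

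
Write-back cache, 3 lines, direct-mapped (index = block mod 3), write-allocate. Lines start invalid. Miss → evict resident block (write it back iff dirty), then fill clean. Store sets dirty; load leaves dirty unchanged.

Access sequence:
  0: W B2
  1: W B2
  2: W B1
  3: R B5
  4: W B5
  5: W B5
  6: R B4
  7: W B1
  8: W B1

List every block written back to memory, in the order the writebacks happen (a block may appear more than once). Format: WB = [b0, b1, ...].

WB = [2, 1]

0: W B2 -> L2 miss  d=D]
1: W B2 -> L2 hit  d=D]
2: W B1 -> L1 miss  d=D]
3: R B5 -> L2 miss wb->B2  d=-]
4: W B5 -> L2 hit  d=D]
5: W B5 -> L2 hit  d=D]
6: R B4 -> L1 miss wb->B1  d=-]
7: W B1 -> L1 miss  d=D]
8: W B1 -> L1 hit  d=D]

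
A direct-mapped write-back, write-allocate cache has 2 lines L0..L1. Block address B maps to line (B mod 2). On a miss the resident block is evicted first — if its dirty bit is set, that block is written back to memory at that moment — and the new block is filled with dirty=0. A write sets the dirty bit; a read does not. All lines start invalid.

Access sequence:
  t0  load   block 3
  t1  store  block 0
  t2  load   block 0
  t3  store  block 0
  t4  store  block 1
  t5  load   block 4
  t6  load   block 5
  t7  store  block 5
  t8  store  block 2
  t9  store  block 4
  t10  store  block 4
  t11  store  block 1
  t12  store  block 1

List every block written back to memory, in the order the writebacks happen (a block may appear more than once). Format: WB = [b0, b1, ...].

0: R B3 -> L1 miss  d=-]
1: W B0 -> L0 miss  d=D]
2: R B0 -> L0 hit  d=D]
3: W B0 -> L0 hit  d=D]
4: W B1 -> L1 miss  d=D]
5: R B4 -> L0 miss wb->B0  d=-]
6: R B5 -> L1 miss wb->B1  d=-]
7: W B5 -> L1 hit  d=D]
8: W B2 -> L0 miss  d=D]
9: W B4 -> L0 miss wb->B2  d=D]
10: W B4 -> L0 hit  d=D]
11: W B1 -> L1 miss wb->B5  d=D]
12: W B1 -> L1 hit  d=D]

WB = [0, 1, 2, 5]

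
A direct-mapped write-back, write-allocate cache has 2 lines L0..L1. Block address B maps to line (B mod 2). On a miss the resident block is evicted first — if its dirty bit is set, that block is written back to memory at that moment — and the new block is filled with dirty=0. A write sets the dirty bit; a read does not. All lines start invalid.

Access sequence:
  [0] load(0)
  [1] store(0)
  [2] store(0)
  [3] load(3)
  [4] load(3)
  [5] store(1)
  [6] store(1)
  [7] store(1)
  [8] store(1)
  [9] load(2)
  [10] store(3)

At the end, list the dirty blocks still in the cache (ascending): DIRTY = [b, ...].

0: R B0 -> L0 miss  d=-]
1: W B0 -> L0 hit  d=D]
2: W B0 -> L0 hit  d=D]
3: R B3 -> L1 miss  d=-]
4: R B3 -> L1 hit  d=-]
5: W B1 -> L1 miss  d=D]
6: W B1 -> L1 hit  d=D]
7: W B1 -> L1 hit  d=D]
8: W B1 -> L1 hit  d=D]
9: R B2 -> L0 miss wb->B0  d=-]
10: W B3 -> L1 miss wb->B1  d=D]

DIRTY = [3]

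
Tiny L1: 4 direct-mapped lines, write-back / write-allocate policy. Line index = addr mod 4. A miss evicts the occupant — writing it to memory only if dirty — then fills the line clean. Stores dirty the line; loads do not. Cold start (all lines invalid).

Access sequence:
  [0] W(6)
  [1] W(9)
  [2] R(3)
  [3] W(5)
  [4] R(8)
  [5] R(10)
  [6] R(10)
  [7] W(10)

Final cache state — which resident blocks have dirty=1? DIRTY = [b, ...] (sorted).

0: W B6 → L2 miss [D]
1: W B9 → L1 miss [D]
2: R B3 → L3 miss [-]
3: W B5 → L1 miss wb→B9 [D]
4: R B8 → L0 miss [-]
5: R B10 → L2 miss wb→B6 [-]
6: R B10 → L2 hit [-]
7: W B10 → L2 hit [D]

DIRTY = [5, 10]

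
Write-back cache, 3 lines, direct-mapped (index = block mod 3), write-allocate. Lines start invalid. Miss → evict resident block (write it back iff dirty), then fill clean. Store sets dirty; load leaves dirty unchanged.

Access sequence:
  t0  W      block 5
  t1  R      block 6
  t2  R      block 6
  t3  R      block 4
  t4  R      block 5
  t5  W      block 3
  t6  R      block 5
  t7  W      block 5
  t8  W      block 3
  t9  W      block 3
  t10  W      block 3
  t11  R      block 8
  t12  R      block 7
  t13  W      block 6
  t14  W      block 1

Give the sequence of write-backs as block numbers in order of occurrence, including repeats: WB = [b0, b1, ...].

0: W B5 → L2 miss [D]
1: R B6 → L0 miss [-]
2: R B6 → L0 hit [-]
3: R B4 → L1 miss [-]
4: R B5 → L2 hit [D]
5: W B3 → L0 miss [D]
6: R B5 → L2 hit [D]
7: W B5 → L2 hit [D]
8: W B3 → L0 hit [D]
9: W B3 → L0 hit [D]
10: W B3 → L0 hit [D]
11: R B8 → L2 miss wb→B5 [-]
12: R B7 → L1 miss [-]
13: W B6 → L0 miss wb→B3 [D]
14: W B1 → L1 miss [D]

WB = [5, 3]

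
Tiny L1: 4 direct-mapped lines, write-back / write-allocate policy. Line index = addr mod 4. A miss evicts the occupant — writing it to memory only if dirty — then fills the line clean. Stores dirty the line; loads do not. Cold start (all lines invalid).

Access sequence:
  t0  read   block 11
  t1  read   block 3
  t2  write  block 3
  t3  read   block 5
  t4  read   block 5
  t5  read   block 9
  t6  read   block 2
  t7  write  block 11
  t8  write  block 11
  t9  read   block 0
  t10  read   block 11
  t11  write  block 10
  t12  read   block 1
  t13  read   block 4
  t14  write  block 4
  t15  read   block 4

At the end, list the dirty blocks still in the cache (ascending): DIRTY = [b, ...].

DIRTY = [4, 10, 11]

0: R B11 → L3 miss [-]
1: R B3 → L3 miss [-]
2: W B3 → L3 hit [D]
3: R B5 → L1 miss [-]
4: R B5 → L1 hit [-]
5: R B9 → L1 miss [-]
6: R B2 → L2 miss [-]
7: W B11 → L3 miss wb→B3 [D]
8: W B11 → L3 hit [D]
9: R B0 → L0 miss [-]
10: R B11 → L3 hit [D]
11: W B10 → L2 miss [D]
12: R B1 → L1 miss [-]
13: R B4 → L0 miss [-]
14: W B4 → L0 hit [D]
15: R B4 → L0 hit [D]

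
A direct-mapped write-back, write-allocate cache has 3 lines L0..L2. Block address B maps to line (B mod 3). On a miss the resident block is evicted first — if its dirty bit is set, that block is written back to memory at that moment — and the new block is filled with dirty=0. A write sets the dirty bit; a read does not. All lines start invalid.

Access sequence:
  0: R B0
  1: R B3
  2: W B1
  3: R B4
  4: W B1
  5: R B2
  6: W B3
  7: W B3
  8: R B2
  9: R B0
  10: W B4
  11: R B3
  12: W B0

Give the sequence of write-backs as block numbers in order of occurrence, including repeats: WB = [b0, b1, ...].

0: R B0 → L0 miss [-]
1: R B3 → L0 miss [-]
2: W B1 → L1 miss [D]
3: R B4 → L1 miss wb→B1 [-]
4: W B1 → L1 miss [D]
5: R B2 → L2 miss [-]
6: W B3 → L0 hit [D]
7: W B3 → L0 hit [D]
8: R B2 → L2 hit [-]
9: R B0 → L0 miss wb→B3 [-]
10: W B4 → L1 miss wb→B1 [D]
11: R B3 → L0 miss [-]
12: W B0 → L0 miss [D]

WB = [1, 3, 1]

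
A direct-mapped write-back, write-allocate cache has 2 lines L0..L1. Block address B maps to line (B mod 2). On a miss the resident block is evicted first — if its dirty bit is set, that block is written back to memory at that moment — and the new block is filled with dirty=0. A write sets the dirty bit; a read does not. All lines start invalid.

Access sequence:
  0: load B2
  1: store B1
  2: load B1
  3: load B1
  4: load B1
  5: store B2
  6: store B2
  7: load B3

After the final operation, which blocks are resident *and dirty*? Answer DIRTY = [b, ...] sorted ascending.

  0 | R B2 → L0 miss [-]
  1 | W B1 → L1 miss [D]
  2 | R B1 → L1 hit [D]
  3 | R B1 → L1 hit [D]
  4 | R B1 → L1 hit [D]
  5 | W B2 → L0 hit [D]
  6 | W B2 → L0 hit [D]
  7 | R B3 → L1 miss wb→B1 [-]

DIRTY = [2]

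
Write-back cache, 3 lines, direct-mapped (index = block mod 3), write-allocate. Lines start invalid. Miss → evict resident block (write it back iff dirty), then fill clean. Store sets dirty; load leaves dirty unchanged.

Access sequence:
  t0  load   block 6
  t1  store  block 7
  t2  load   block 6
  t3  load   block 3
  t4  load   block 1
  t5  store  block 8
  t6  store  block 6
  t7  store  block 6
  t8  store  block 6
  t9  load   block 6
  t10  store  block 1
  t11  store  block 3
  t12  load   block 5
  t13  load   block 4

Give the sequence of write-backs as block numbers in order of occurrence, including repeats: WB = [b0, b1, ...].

WB = [7, 6, 8, 1]

  0 | R B6 → L0 miss [-]
  1 | W B7 → L1 miss [D]
  2 | R B6 → L0 hit [-]
  3 | R B3 → L0 miss [-]
  4 | R B1 → L1 miss wb→B7 [-]
  5 | W B8 → L2 miss [D]
  6 | W B6 → L0 miss [D]
  7 | W B6 → L0 hit [D]
  8 | W B6 → L0 hit [D]
  9 | R B6 → L0 hit [D]
  10 | W B1 → L1 hit [D]
  11 | W B3 → L0 miss wb→B6 [D]
  12 | R B5 → L2 miss wb→B8 [-]
  13 | R B4 → L1 miss wb→B1 [-]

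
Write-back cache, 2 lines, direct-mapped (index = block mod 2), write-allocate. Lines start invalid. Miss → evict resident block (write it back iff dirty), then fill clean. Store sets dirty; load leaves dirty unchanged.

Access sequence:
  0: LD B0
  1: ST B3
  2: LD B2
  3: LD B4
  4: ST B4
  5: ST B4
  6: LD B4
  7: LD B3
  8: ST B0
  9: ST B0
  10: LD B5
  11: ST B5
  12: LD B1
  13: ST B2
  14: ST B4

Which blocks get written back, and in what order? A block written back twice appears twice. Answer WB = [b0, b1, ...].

  0 | R B0 → L0 miss [-]
  1 | W B3 → L1 miss [D]
  2 | R B2 → L0 miss [-]
  3 | R B4 → L0 miss [-]
  4 | W B4 → L0 hit [D]
  5 | W B4 → L0 hit [D]
  6 | R B4 → L0 hit [D]
  7 | R B3 → L1 hit [D]
  8 | W B0 → L0 miss wb→B4 [D]
  9 | W B0 → L0 hit [D]
  10 | R B5 → L1 miss wb→B3 [-]
  11 | W B5 → L1 hit [D]
  12 | R B1 → L1 miss wb→B5 [-]
  13 | W B2 → L0 miss wb→B0 [D]
  14 | W B4 → L0 miss wb→B2 [D]

WB = [4, 3, 5, 0, 2]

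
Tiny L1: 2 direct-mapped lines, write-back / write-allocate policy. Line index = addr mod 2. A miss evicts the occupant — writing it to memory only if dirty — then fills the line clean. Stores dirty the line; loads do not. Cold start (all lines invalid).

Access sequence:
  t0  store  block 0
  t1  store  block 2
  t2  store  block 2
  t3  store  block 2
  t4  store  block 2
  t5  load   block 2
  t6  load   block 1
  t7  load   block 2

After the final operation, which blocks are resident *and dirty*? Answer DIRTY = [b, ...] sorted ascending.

0: W B0 → L0 miss [D]
1: W B2 → L0 miss wb→B0 [D]
2: W B2 → L0 hit [D]
3: W B2 → L0 hit [D]
4: W B2 → L0 hit [D]
5: R B2 → L0 hit [D]
6: R B1 → L1 miss [-]
7: R B2 → L0 hit [D]

DIRTY = [2]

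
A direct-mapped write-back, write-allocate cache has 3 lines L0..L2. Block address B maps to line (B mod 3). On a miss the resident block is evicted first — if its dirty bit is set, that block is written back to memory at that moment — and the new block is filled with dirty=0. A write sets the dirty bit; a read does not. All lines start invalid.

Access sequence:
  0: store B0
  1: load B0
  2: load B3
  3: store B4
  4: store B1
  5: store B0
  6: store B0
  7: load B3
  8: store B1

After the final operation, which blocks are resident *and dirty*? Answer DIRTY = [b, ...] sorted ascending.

  0 | W B0 → L0 miss [D]
  1 | R B0 → L0 hit [D]
  2 | R B3 → L0 miss wb→B0 [-]
  3 | W B4 → L1 miss [D]
  4 | W B1 → L1 miss wb→B4 [D]
  5 | W B0 → L0 miss [D]
  6 | W B0 → L0 hit [D]
  7 | R B3 → L0 miss wb→B0 [-]
  8 | W B1 → L1 hit [D]

DIRTY = [1]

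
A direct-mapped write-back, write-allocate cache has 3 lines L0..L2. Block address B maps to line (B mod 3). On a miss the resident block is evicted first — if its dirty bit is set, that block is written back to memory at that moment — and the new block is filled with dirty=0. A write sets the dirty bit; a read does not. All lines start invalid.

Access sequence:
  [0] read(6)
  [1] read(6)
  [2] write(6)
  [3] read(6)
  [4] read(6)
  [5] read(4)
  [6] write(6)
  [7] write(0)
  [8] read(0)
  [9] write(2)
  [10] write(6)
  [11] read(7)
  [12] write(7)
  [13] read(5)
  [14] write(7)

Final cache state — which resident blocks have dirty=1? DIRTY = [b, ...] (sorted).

  0 | R B6 → L0 miss [-]
  1 | R B6 → L0 hit [-]
  2 | W B6 → L0 hit [D]
  3 | R B6 → L0 hit [D]
  4 | R B6 → L0 hit [D]
  5 | R B4 → L1 miss [-]
  6 | W B6 → L0 hit [D]
  7 | W B0 → L0 miss wb→B6 [D]
  8 | R B0 → L0 hit [D]
  9 | W B2 → L2 miss [D]
  10 | W B6 → L0 miss wb→B0 [D]
  11 | R B7 → L1 miss [-]
  12 | W B7 → L1 hit [D]
  13 | R B5 → L2 miss wb→B2 [-]
  14 | W B7 → L1 hit [D]

DIRTY = [6, 7]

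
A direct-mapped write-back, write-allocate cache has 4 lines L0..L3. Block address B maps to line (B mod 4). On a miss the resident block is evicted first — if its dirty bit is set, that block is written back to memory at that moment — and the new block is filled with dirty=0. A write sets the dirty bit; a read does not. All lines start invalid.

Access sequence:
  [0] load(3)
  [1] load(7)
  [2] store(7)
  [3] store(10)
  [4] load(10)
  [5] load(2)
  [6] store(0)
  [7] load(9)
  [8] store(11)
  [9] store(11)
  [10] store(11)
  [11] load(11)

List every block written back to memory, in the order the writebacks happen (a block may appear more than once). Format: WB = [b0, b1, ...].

  0 | R B3 → L3 miss [-]
  1 | R B7 → L3 miss [-]
  2 | W B7 → L3 hit [D]
  3 | W B10 → L2 miss [D]
  4 | R B10 → L2 hit [D]
  5 | R B2 → L2 miss wb→B10 [-]
  6 | W B0 → L0 miss [D]
  7 | R B9 → L1 miss [-]
  8 | W B11 → L3 miss wb→B7 [D]
  9 | W B11 → L3 hit [D]
  10 | W B11 → L3 hit [D]
  11 | R B11 → L3 hit [D]

WB = [10, 7]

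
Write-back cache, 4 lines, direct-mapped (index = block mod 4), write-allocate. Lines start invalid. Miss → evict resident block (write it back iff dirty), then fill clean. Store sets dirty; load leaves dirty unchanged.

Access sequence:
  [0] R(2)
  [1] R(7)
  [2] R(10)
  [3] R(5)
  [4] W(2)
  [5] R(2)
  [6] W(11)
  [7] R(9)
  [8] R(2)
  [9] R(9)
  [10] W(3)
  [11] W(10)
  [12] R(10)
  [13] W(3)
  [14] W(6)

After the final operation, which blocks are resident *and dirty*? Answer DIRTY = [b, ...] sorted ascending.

0: R B2 -> L2 miss  d=-]
1: R B7 -> L3 miss  d=-]
2: R B10 -> L2 miss  d=-]
3: R B5 -> L1 miss  d=-]
4: W B2 -> L2 miss  d=D]
5: R B2 -> L2 hit  d=D]
6: W B11 -> L3 miss  d=D]
7: R B9 -> L1 miss  d=-]
8: R B2 -> L2 hit  d=D]
9: R B9 -> L1 hit  d=-]
10: W B3 -> L3 miss wb->B11  d=D]
11: W B10 -> L2 miss wb->B2  d=D]
12: R B10 -> L2 hit  d=D]
13: W B3 -> L3 hit  d=D]
14: W B6 -> L2 miss wb->B10  d=D]

DIRTY = [3, 6]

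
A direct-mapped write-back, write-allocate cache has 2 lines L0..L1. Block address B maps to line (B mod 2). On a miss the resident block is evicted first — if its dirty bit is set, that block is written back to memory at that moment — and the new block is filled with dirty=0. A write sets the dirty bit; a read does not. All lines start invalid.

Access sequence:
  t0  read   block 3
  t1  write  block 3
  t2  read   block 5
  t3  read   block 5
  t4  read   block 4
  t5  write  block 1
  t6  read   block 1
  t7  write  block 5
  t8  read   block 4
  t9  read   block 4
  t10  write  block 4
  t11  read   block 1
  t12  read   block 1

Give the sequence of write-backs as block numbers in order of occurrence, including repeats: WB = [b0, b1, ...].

WB = [3, 1, 5]

0: R B3 -> L1 miss  d=-]
1: W B3 -> L1 hit  d=D]
2: R B5 -> L1 miss wb->B3  d=-]
3: R B5 -> L1 hit  d=-]
4: R B4 -> L0 miss  d=-]
5: W B1 -> L1 miss  d=D]
6: R B1 -> L1 hit  d=D]
7: W B5 -> L1 miss wb->B1  d=D]
8: R B4 -> L0 hit  d=-]
9: R B4 -> L0 hit  d=-]
10: W B4 -> L0 hit  d=D]
11: R B1 -> L1 miss wb->B5  d=-]
12: R B1 -> L1 hit  d=-]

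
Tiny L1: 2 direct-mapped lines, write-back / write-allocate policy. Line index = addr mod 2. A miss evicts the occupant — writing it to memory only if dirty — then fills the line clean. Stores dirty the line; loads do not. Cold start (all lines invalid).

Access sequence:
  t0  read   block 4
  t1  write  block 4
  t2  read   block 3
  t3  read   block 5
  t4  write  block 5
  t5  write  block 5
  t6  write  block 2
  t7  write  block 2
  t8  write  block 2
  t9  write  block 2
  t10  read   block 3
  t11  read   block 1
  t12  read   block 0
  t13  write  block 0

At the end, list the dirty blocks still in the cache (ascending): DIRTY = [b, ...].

DIRTY = [0]

0: R B4 -> L0 miss  d=-]
1: W B4 -> L0 hit  d=D]
2: R B3 -> L1 miss  d=-]
3: R B5 -> L1 miss  d=-]
4: W B5 -> L1 hit  d=D]
5: W B5 -> L1 hit  d=D]
6: W B2 -> L0 miss wb->B4  d=D]
7: W B2 -> L0 hit  d=D]
8: W B2 -> L0 hit  d=D]
9: W B2 -> L0 hit  d=D]
10: R B3 -> L1 miss wb->B5  d=-]
11: R B1 -> L1 miss  d=-]
12: R B0 -> L0 miss wb->B2  d=-]
13: W B0 -> L0 hit  d=D]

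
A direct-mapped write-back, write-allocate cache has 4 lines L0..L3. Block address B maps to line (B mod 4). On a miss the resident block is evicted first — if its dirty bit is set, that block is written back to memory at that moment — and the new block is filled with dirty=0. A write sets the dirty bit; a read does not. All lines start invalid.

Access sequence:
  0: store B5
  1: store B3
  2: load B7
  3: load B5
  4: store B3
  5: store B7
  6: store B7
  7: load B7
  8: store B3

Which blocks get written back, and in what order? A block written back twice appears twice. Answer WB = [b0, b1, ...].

0: W B5 → L1 miss [D]
1: W B3 → L3 miss [D]
2: R B7 → L3 miss wb→B3 [-]
3: R B5 → L1 hit [D]
4: W B3 → L3 miss [D]
5: W B7 → L3 miss wb→B3 [D]
6: W B7 → L3 hit [D]
7: R B7 → L3 hit [D]
8: W B3 → L3 miss wb→B7 [D]

WB = [3, 3, 7]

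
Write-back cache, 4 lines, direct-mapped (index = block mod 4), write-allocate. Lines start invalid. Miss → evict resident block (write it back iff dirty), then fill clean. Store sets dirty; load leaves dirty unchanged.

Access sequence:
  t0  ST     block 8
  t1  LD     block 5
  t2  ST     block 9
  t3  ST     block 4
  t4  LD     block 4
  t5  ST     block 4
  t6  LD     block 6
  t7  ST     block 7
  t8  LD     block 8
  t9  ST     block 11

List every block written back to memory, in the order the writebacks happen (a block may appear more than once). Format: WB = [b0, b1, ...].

WB = [8, 4, 7]

0: W B8 → L0 miss [D]
1: R B5 → L1 miss [-]
2: W B9 → L1 miss [D]
3: W B4 → L0 miss wb→B8 [D]
4: R B4 → L0 hit [D]
5: W B4 → L0 hit [D]
6: R B6 → L2 miss [-]
7: W B7 → L3 miss [D]
8: R B8 → L0 miss wb→B4 [-]
9: W B11 → L3 miss wb→B7 [D]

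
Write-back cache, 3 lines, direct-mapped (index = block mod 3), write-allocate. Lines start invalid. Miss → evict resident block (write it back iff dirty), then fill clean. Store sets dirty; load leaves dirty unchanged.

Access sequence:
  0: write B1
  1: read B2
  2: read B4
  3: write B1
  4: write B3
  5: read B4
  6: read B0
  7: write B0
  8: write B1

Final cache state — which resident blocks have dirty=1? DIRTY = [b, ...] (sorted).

DIRTY = [0, 1]

0: W B1 → L1 miss [D]
1: R B2 → L2 miss [-]
2: R B4 → L1 miss wb→B1 [-]
3: W B1 → L1 miss [D]
4: W B3 → L0 miss [D]
5: R B4 → L1 miss wb→B1 [-]
6: R B0 → L0 miss wb→B3 [-]
7: W B0 → L0 hit [D]
8: W B1 → L1 miss [D]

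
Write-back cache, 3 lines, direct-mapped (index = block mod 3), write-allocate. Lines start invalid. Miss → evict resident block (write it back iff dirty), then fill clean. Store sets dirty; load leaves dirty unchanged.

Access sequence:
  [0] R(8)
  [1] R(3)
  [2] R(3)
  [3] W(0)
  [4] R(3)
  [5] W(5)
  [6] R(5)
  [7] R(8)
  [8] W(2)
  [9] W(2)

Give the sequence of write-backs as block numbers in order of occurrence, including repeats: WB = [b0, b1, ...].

0: R B8 -> L2 miss  d=-]
1: R B3 -> L0 miss  d=-]
2: R B3 -> L0 hit  d=-]
3: W B0 -> L0 miss  d=D]
4: R B3 -> L0 miss wb->B0  d=-]
5: W B5 -> L2 miss  d=D]
6: R B5 -> L2 hit  d=D]
7: R B8 -> L2 miss wb->B5  d=-]
8: W B2 -> L2 miss  d=D]
9: W B2 -> L2 hit  d=D]

WB = [0, 5]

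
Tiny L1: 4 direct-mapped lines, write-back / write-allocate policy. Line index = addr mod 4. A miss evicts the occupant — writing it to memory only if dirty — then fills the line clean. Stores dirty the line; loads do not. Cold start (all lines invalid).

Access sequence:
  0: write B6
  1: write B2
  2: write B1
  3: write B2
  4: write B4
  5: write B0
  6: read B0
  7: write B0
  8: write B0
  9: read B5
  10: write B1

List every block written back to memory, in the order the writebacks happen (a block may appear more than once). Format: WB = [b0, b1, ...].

WB = [6, 4, 1]

0: W B6 → L2 miss [D]
1: W B2 → L2 miss wb→B6 [D]
2: W B1 → L1 miss [D]
3: W B2 → L2 hit [D]
4: W B4 → L0 miss [D]
5: W B0 → L0 miss wb→B4 [D]
6: R B0 → L0 hit [D]
7: W B0 → L0 hit [D]
8: W B0 → L0 hit [D]
9: R B5 → L1 miss wb→B1 [-]
10: W B1 → L1 miss [D]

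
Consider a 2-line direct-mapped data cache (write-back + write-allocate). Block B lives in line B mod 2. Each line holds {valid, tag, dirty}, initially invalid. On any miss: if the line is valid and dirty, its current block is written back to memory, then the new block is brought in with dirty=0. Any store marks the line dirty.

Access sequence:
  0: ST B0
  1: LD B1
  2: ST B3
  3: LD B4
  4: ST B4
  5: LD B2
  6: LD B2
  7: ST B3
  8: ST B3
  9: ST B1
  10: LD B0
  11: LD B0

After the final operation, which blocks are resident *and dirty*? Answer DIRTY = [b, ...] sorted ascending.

DIRTY = [1]

0: W B0 → L0 miss [D]
1: R B1 → L1 miss [-]
2: W B3 → L1 miss [D]
3: R B4 → L0 miss wb→B0 [-]
4: W B4 → L0 hit [D]
5: R B2 → L0 miss wb→B4 [-]
6: R B2 → L0 hit [-]
7: W B3 → L1 hit [D]
8: W B3 → L1 hit [D]
9: W B1 → L1 miss wb→B3 [D]
10: R B0 → L0 miss [-]
11: R B0 → L0 hit [-]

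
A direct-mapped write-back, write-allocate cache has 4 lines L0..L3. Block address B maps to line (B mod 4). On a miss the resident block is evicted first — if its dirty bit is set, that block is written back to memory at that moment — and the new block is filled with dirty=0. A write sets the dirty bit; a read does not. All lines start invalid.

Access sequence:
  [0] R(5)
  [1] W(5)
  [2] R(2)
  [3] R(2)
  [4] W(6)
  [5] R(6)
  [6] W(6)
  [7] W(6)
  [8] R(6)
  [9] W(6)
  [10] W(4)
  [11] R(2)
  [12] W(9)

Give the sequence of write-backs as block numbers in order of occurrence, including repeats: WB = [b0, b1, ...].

  0 | R B5 → L1 miss [-]
  1 | W B5 → L1 hit [D]
  2 | R B2 → L2 miss [-]
  3 | R B2 → L2 hit [-]
  4 | W B6 → L2 miss [D]
  5 | R B6 → L2 hit [D]
  6 | W B6 → L2 hit [D]
  7 | W B6 → L2 hit [D]
  8 | R B6 → L2 hit [D]
  9 | W B6 → L2 hit [D]
  10 | W B4 → L0 miss [D]
  11 | R B2 → L2 miss wb→B6 [-]
  12 | W B9 → L1 miss wb→B5 [D]

WB = [6, 5]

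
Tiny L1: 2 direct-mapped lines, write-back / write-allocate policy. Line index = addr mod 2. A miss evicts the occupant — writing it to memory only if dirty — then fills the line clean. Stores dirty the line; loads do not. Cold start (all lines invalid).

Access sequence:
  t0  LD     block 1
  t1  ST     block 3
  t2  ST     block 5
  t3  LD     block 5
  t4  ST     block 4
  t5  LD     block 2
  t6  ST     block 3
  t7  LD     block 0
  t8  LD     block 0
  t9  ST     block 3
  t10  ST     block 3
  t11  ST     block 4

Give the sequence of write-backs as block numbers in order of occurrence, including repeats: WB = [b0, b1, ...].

0: R B1 → L1 miss [-]
1: W B3 → L1 miss [D]
2: W B5 → L1 miss wb→B3 [D]
3: R B5 → L1 hit [D]
4: W B4 → L0 miss [D]
5: R B2 → L0 miss wb→B4 [-]
6: W B3 → L1 miss wb→B5 [D]
7: R B0 → L0 miss [-]
8: R B0 → L0 hit [-]
9: W B3 → L1 hit [D]
10: W B3 → L1 hit [D]
11: W B4 → L0 miss [D]

WB = [3, 4, 5]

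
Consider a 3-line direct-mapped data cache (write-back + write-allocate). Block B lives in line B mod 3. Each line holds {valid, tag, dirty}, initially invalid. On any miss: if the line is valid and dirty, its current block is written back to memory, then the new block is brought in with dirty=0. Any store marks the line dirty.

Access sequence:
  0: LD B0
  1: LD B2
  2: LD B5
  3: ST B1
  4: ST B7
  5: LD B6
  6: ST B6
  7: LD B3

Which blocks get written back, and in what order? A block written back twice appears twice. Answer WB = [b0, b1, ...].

WB = [1, 6]

0: R B0 -> L0 miss  d=-]
1: R B2 -> L2 miss  d=-]
2: R B5 -> L2 miss  d=-]
3: W B1 -> L1 miss  d=D]
4: W B7 -> L1 miss wb->B1  d=D]
5: R B6 -> L0 miss  d=-]
6: W B6 -> L0 hit  d=D]
7: R B3 -> L0 miss wb->B6  d=-]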